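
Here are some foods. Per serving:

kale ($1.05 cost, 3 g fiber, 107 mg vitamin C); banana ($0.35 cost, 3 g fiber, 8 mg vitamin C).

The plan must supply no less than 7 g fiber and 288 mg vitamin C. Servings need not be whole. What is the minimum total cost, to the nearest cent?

This is a tiny linear program; its minimum lies at a vertex of the feasible set. List the vertices and price them.
kale only: max(7/3, 288/107) = 2.692 servings → $2.83.
banana only: max(7/3, 288/8) = 36 servings → $12.60.
kale + banana: intersection lies outside the first quadrant.
So the least-cost plan costs $2.83.

$2.83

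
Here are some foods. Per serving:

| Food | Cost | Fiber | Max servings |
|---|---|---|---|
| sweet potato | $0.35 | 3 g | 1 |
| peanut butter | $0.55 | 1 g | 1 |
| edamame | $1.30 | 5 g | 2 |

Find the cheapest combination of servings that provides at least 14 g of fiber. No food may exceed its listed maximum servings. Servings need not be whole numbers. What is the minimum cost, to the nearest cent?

$3.50

Cost per g of fiber: sweet potato $0.1167, edamame $0.2600, peanut butter $0.5500.
Take 1 serving of sweet potato: +3.0 g fiber for $0.35 (total $0.35, still need 11.0 g).
Take 2 servings of edamame: +10.0 g fiber for $2.60 (total $2.95, still need 1.0 g).
Take 1 serving of peanut butter: +1.0 g fiber for $0.55 (total $3.50, still need 0.0 g).
Greedy by cheapest-per-g is optimal for a single linear constraint, so the minimum cost is $3.50.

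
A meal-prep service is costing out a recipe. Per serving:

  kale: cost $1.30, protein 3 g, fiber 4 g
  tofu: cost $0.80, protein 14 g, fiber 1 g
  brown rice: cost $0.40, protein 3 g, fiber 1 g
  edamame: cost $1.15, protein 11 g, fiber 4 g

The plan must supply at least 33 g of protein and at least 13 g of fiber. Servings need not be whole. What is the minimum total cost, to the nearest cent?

$3.74

At the optimum either one food covers both requirements or two foods hit both targets exactly; no other combination can be cheaper.
kale only: max(33/3, 13/4) = 11 servings → $14.30.
tofu only: max(33/14, 13/1) = 13 servings → $10.40.
brown rice only: max(33/3, 13/1) = 13 servings → $5.20.
edamame only: max(33/11, 13/4) = 3.25 servings → $3.74.
kale + tofu with both tight: 2.811 servings and 1.755 servings → $5.06.
kale + brown rice with both tight: 0.6667 servings and 10.33 servings → $5.00.
kale + edamame with both tight: 0.3438 servings and 2.906 servings → $3.79.
tofu + brown rice: intersection lies outside the first quadrant.
tofu + edamame with both targets exact would need a negative amount; discard.
brown rice + edamame with both targets exact would need a negative amount; discard.
Cheapest feasible corner: $3.74.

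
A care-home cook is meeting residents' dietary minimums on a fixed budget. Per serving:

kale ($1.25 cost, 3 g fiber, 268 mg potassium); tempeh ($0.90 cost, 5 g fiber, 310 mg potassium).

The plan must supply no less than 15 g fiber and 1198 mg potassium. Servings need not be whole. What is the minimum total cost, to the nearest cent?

Compare the cost at each extreme point of the feasible region.
kale only: max(15/3, 1198/268) = 5 servings → $6.25.
tempeh only: max(15/5, 1198/310) = 3.865 servings → $3.48.
kale + tempeh with both tight: 3.268 servings and 1.039 servings → $5.02.
Cheapest feasible corner: $3.48.

$3.48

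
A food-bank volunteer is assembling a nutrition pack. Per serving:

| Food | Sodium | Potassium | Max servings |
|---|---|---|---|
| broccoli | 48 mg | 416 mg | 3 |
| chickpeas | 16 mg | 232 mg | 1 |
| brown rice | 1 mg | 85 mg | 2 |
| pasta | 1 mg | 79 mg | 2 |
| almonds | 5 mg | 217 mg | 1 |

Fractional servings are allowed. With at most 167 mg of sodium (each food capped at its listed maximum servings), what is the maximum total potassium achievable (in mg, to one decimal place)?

2007.7 mg

Potassium per mg sodium: brown rice 85, pasta 79, almonds 43.4, chickpeas 14.5, broccoli 8.667.
Take 2 servings of brown rice: uses 2 mg sodium, +170.0 mg potassium (running total 170.0 mg).
Take 2 servings of pasta: uses 2 mg sodium, +158.0 mg potassium (running total 328.0 mg).
Take 1 serving of almonds: uses 5 mg sodium, +217.0 mg potassium (running total 545.0 mg).
Take 1 serving of chickpeas: uses 16 mg sodium, +232.0 mg potassium (running total 777.0 mg).
Take 2.958 servings of broccoli: uses 142 mg sodium, +1230.7 mg potassium (running total 2007.7 mg).
Greedy by best ratio exhausts the sodium allowance optimally: 2007.7 mg.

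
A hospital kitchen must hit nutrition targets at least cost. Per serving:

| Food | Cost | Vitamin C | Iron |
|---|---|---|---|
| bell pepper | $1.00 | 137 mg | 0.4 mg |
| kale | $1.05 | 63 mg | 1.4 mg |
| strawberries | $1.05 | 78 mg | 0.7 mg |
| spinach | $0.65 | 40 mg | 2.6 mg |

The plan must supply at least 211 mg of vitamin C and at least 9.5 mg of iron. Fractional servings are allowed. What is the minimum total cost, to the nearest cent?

$2.82

A basic optimal solution has at most two foods positive. Try each food alone and each pair with both targets met exactly.
bell pepper only: max(211/137, 9.5/0.4) = 23.75 servings → $23.75.
kale only: max(211/63, 9.5/1.4) = 6.786 servings → $7.12.
strawberries only: max(211/78, 9.5/0.7) = 13.57 servings → $14.25.
spinach only: max(211/40, 9.5/2.6) = 5.275 servings → $3.43.
bell pepper + kale: the both-tight solution has a negative serving — not a feasible corner.
bell pepper + strawberries: the both-tight solution has a negative serving — not a feasible corner.
bell pepper + spinach with both tight: 0.4956 servings and 3.578 servings → $2.82.
kale + strawberries: the both-tight solution has a negative serving — not a feasible corner.
kale + spinach with both tight: 1.564 servings and 2.812 servings → $3.47.
strawberries + spinach with both tight: 0.9645 servings and 3.394 servings → $3.22.
The minimum over all feasible corners is $2.82.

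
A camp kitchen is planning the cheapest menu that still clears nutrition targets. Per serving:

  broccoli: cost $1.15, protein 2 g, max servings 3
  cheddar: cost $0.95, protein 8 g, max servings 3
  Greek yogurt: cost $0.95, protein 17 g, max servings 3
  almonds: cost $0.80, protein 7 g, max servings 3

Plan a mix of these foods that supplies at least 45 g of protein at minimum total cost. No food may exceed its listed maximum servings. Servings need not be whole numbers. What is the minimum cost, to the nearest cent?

$2.51

Cost per g of protein: Greek yogurt $0.0559, almonds $0.1143, cheddar $0.1187, broccoli $0.5750.
Take 2.647 servings of Greek yogurt: +45.0 g protein for $2.51 (total $2.51, still need 0.0 g).
Filling from the cheapest source first is optimal under one linear minimum: $2.51.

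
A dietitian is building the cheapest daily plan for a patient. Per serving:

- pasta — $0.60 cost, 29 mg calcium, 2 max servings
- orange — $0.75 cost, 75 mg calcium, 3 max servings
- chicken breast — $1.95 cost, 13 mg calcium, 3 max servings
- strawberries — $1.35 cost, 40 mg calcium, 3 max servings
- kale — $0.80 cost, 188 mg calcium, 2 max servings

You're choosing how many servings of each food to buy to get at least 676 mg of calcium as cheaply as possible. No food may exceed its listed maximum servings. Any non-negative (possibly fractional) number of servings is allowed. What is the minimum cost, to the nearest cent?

Cost per mg of calcium: kale $0.0043, orange $0.0100, pasta $0.0207, strawberries $0.0338, chicken breast $0.1500.
Take 2 servings of kale: +376.0 mg calcium for $1.60 (total $1.60, still need 300.0 mg).
Take 3 servings of orange: +225.0 mg calcium for $2.25 (total $3.85, still need 75.0 mg).
Take 2 servings of pasta: +58.0 mg calcium for $1.20 (total $5.05, still need 17.0 mg).
Take 0.425 servings of strawberries: +17.0 mg calcium for $0.57 (total $5.62, still need 0.0 mg).
Filling from the cheapest source first is optimal under one linear minimum: $5.62.

$5.62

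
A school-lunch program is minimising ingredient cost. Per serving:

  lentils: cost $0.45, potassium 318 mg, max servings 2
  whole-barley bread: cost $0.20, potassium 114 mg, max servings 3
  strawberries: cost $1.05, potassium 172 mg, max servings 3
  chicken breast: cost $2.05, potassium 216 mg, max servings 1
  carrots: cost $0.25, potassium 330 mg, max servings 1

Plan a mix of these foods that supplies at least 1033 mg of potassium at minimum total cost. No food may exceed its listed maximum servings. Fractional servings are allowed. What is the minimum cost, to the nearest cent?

Cost per mg of potassium: carrots $0.0008, lentils $0.0014, whole-barley bread $0.0018, strawberries $0.0061, chicken breast $0.0095.
Take 1 serving of carrots: +330.0 mg potassium for $0.25 (total $0.25, still need 703.0 mg).
Take 2 servings of lentils: +636.0 mg potassium for $0.90 (total $1.15, still need 67.0 mg).
Take 0.5877 servings of whole-barley bread: +67.0 mg potassium for $0.12 (total $1.27, still need 0.0 mg).
Filling from the cheapest source first is optimal under one linear minimum: $1.27.

$1.27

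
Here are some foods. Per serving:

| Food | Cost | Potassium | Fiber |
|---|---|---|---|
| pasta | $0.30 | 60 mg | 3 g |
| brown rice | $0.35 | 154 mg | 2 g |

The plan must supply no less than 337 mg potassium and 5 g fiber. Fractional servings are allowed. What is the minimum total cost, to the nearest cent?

pasta only: max(337/60, 5/3) = 5.617 servings → $1.69.
brown rice only: max(337/154, 5/2) = 2.5 servings → $0.88.
pasta + brown rice with both tight: 0.2807 servings and 2.079 servings → $0.81.
The minimum over all feasible corners is $0.81.

$0.81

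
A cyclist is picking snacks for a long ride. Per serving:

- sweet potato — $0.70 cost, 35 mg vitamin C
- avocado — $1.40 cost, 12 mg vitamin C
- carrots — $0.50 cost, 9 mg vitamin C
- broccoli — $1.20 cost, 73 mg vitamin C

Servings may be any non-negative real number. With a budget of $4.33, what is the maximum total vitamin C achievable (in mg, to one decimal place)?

263.4 mg

Vitamin C per dollar: broccoli 60.83, sweet potato 50, carrots 18, avocado 8.571.
With no serving limits, spend the whole cost allowance on broccoli: $4.33 / $1.20 × 73 mg = 263.4 mg.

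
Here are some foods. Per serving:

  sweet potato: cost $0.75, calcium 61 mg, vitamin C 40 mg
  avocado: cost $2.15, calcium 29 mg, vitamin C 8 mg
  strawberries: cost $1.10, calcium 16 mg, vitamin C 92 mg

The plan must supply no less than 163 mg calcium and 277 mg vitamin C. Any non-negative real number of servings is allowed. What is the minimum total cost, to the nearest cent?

$3.89

With two linear requirements the optimum uses one or two foods; enumerate the corners.
sweet potato only: max(163/61, 277/40) = 6.925 servings → $5.19.
avocado only: max(163/29, 277/8) = 34.62 servings → $74.44.
strawberries only: max(163/16, 277/92) = 10.19 servings → $11.21.
sweet potato + avocado with both targets exact would need a negative amount; discard.
sweet potato + strawberries with both tight: 2.125 servings and 2.087 servings → $3.89.
avocado + strawberries with both tight: 4.159 servings and 2.649 servings → $11.86.
So the least-cost plan costs $3.89.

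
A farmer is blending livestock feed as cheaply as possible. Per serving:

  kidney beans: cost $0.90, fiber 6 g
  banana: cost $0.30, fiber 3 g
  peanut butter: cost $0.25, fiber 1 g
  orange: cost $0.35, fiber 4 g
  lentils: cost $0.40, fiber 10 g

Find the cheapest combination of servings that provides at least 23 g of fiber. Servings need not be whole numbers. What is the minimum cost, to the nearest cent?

Cost per g of fiber: lentils $0.0400, orange $0.0875, banana $0.1000, kidney beans $0.1500, peanut butter $0.2500.
With no serving limits, use only lentils: 23 g / 10 g = 2.3 servings × $0.40 = $0.92.

$0.92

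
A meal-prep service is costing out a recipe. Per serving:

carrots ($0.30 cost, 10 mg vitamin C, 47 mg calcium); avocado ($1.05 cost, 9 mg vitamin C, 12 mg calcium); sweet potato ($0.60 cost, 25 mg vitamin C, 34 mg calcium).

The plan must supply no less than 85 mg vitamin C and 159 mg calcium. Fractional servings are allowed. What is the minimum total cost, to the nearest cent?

An LP optimum is at a vertex; with two nutrient constraints at most two foods are used. Check each candidate.
carrots only: max(85/10, 159/47) = 8.5 servings → $2.55.
avocado only: max(85/9, 159/12) = 13.25 servings → $13.91.
sweet potato only: max(85/25, 159/34) = 4.676 servings → $2.81.
carrots + avocado with both tight: 1.356 servings and 7.937 servings → $8.74.
carrots + sweet potato with both tight: 1.299 servings and 2.88 servings → $2.12.
avocado + sweet potato: the both-tight solution has a negative serving — not a feasible corner.
So the least-cost plan costs $2.12.

$2.12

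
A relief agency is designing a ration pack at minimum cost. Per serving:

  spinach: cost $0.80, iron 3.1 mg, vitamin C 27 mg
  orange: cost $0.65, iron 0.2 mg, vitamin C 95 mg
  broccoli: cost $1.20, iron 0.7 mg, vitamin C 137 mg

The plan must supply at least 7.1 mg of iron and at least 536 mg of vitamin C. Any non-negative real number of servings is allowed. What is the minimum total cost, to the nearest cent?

With two linear requirements the optimum uses one or two foods; enumerate the corners.
spinach only: max(7.1/3.1, 536/27) = 19.85 servings → $15.88.
orange only: max(7.1/0.2, 536/95) = 35.5 servings → $23.07.
broccoli only: max(7.1/0.7, 536/137) = 10.14 servings → $12.17.
spinach + orange with both tight: 1.962 servings and 5.084 servings → $4.87.
spinach + broccoli with both tight: 1.472 servings and 3.622 servings → $5.52.
orange + broccoli with both targets exact would need a negative amount; discard.
So the least-cost plan costs $4.87.

$4.87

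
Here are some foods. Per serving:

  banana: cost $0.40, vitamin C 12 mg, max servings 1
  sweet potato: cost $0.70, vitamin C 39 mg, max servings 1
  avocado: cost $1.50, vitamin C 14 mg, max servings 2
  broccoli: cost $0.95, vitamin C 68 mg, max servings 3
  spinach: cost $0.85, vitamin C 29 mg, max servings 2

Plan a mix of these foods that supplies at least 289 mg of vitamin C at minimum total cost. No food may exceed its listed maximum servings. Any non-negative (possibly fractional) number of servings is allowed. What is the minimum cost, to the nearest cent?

Cost per mg of vitamin C: broccoli $0.0140, sweet potato $0.0179, spinach $0.0293, banana $0.0333, avocado $0.1071.
Take 3 servings of broccoli: +204.0 mg vitamin C for $2.85 (total $2.85, still need 85.0 mg).
Take 1 serving of sweet potato: +39.0 mg vitamin C for $0.70 (total $3.55, still need 46.0 mg).
Take 1.586 servings of spinach: +46.0 mg vitamin C for $1.35 (total $4.90, still need 0.0 mg).
Filling from the cheapest source first is optimal under one linear minimum: $4.90.

$4.90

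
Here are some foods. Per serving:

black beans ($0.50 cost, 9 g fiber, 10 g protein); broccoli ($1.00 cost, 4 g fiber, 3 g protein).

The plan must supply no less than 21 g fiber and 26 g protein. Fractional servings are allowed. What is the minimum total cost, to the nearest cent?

$1.30

This is a tiny linear program; its minimum lies at a vertex of the feasible set. List the vertices and price them.
black beans only: max(21/9, 26/10) = 2.6 servings → $1.30.
broccoli only: max(21/4, 26/3) = 8.667 servings → $8.67.
black beans + broccoli with both targets exact would need a negative amount; discard.
So the least-cost plan costs $1.30.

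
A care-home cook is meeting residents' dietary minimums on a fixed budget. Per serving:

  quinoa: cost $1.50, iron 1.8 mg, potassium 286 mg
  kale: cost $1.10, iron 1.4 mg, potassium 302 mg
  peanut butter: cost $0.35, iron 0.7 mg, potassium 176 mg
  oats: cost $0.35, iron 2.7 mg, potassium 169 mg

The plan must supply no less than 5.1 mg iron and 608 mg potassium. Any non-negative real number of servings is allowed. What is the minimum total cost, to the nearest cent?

$1.23

With two linear requirements the optimum uses one or two foods; enumerate the corners.
quinoa only: max(5.1/1.8, 608/286) = 2.833 servings → $4.25.
kale only: max(5.1/1.4, 608/302) = 3.643 servings → $4.01.
peanut butter only: max(5.1/0.7, 608/176) = 7.286 servings → $2.55.
oats only: max(5.1/2.7, 608/169) = 3.598 servings → $1.26.
quinoa + kale with both targets exact would need a negative amount; discard.
quinoa + peanut butter: the both-tight solution has a negative serving — not a feasible corner.
quinoa + oats with both tight: 1.666 servings and 0.7782 servings → $2.77.
kale + peanut butter: the both-tight solution has a negative serving — not a feasible corner.
kale + oats with both tight: 1.347 servings and 1.19 servings → $1.90.
peanut butter + oats with both tight: 2.185 servings and 1.322 servings → $1.23.
Cheapest feasible corner: $1.23.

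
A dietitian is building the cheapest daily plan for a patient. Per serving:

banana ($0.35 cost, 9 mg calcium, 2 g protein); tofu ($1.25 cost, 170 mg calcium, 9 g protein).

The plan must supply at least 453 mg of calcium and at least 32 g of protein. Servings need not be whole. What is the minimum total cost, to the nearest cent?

$4.44

banana only: max(453/9, 32/2) = 50.33 servings → $17.62.
tofu only: max(453/170, 32/9) = 3.556 servings → $4.44.
banana + tofu with both tight: 5.263 servings and 2.386 servings → $4.82.
The minimum over all feasible corners is $4.44.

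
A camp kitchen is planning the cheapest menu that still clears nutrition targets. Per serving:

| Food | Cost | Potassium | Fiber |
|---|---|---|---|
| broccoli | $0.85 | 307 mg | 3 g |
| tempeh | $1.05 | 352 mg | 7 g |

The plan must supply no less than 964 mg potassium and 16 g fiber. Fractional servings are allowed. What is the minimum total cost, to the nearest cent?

$2.81

This is a tiny linear program; its minimum lies at a vertex of the feasible set. List the vertices and price them.
broccoli only: max(964/307, 16/3) = 5.333 servings → $4.53.
tempeh only: max(964/352, 16/7) = 2.739 servings → $2.88.
broccoli + tempeh with both tight: 1.021 servings and 1.848 servings → $2.81.
So the least-cost plan costs $2.81.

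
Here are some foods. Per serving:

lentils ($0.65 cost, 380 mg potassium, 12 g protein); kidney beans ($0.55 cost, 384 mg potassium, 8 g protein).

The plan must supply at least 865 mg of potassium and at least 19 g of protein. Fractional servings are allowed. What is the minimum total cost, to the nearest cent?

$1.26

The cheapest plan sits at a corner of the feasible region — with two constraints it uses at most two foods.
lentils only: max(865/380, 19/12) = 2.276 servings → $1.48.
kidney beans only: max(865/384, 19/8) = 2.375 servings → $1.31.
lentils + kidney beans with both tight: 0.2398 servings and 2.015 servings → $1.26.
Cheapest feasible corner: $1.26.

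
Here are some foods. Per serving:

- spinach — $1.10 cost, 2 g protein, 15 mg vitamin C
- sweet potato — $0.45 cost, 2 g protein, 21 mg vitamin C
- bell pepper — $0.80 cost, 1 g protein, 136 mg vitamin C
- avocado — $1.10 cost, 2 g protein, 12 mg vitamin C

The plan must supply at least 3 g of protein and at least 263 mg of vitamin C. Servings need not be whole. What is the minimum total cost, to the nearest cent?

$1.74

spinach only: max(3/2, 263/15) = 17.53 servings → $19.29.
sweet potato only: max(3/2, 263/21) = 12.52 servings → $5.64.
bell pepper only: max(3/1, 263/136) = 3 servings → $2.40.
avocado only: max(3/2, 263/12) = 21.92 servings → $24.11.
spinach + sweet potato: the both-tight solution has a negative serving — not a feasible corner.
spinach + bell pepper with both tight: 0.5642 servings and 1.872 servings → $2.12.
spinach + avocado: intersection lies outside the first quadrant.
sweet potato + bell pepper with both tight: 0.5777 servings and 1.845 servings → $1.74.
sweet potato + avocado: intersection lies outside the first quadrant.
bell pepper + avocado with both tight: 1.885 servings and 0.5577 servings → $2.12.
The minimum over all feasible corners is $1.74.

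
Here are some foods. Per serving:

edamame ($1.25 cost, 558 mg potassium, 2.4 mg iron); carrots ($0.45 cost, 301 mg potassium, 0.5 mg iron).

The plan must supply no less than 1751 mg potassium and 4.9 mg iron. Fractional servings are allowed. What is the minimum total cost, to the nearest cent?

$3.18

An LP optimum is at a vertex; with two nutrient constraints at most two foods are used. Check each candidate.
edamame only: max(1751/558, 4.9/2.4) = 3.138 servings → $3.92.
carrots only: max(1751/301, 4.9/0.5) = 9.8 servings → $4.41.
edamame + carrots with both tight: 1.352 servings and 3.311 servings → $3.18.
The minimum over all feasible corners is $3.18.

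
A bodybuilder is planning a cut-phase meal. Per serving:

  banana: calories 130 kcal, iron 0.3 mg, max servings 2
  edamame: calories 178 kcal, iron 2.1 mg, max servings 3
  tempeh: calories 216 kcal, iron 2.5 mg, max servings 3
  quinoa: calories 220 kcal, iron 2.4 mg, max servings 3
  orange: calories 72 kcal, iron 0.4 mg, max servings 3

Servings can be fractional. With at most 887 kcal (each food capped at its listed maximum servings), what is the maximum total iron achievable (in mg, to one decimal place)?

Iron per kcal: edamame 0.0118, tempeh 0.01157, quinoa 0.01091, orange 0.005556, banana 0.002308.
Take 3 servings of edamame: uses 534 kcal, +6.3 mg iron (running total 6.3 mg).
Take 1.634 servings of tempeh: uses 353 kcal, +4.1 mg iron (running total 10.4 mg).
Filling greedily by iron-per-kcal is optimal for one linear limit, giving 10.4 mg.

10.4 mg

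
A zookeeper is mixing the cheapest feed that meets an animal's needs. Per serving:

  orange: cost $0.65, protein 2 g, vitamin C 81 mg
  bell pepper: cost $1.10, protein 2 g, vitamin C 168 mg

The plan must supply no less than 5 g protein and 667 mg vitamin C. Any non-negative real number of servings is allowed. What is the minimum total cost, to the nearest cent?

$4.37

orange only: max(5/2, 667/81) = 8.235 servings → $5.35.
bell pepper only: max(5/2, 667/168) = 3.97 servings → $4.37.
orange + bell pepper with both targets exact would need a negative amount; discard.
So the least-cost plan costs $4.37.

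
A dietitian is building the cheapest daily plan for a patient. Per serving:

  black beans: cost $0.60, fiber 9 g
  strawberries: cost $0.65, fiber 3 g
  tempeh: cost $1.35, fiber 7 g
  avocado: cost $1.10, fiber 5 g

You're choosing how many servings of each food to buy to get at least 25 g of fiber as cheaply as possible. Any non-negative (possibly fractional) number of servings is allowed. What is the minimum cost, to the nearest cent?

$1.67

Cost per g of fiber: black beans $0.0667, tempeh $0.1929, strawberries $0.2167, avocado $0.2200.
With no serving limits, use only black beans: 25 g / 9 g = 2.778 servings × $0.60 = $1.67.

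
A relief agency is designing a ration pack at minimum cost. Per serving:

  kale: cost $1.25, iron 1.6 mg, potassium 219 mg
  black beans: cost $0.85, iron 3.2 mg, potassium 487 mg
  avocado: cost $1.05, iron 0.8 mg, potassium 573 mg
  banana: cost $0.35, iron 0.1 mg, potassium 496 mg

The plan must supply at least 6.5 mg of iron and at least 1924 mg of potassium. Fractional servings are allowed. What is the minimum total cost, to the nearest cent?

$2.36

For a min-cost LP with two ≥-constraints, a basic feasible solution has at most two positive variables.
kale only: max(6.5/1.6, 1924/219) = 8.785 servings → $10.98.
black beans only: max(6.5/3.2, 1924/487) = 3.951 servings → $3.36.
avocado only: max(6.5/0.8, 1924/573) = 8.125 servings → $8.53.
banana only: max(6.5/0.1, 1924/496) = 65 servings → $22.75.
kale + black beans: intersection lies outside the first quadrant.
kale + avocado with both tight: 2.947 servings and 2.232 servings → $6.03.
kale + banana with both tight: 3.928 servings and 2.144 servings → $5.66.
black beans + avocado with both tight: 1.513 servings and 2.072 servings → $3.46.
black beans + banana with both tight: 1.97 servings and 1.944 servings → $2.36.
avocado + banana with both targets exact would need a negative amount; discard.
The minimum over all feasible corners is $2.36.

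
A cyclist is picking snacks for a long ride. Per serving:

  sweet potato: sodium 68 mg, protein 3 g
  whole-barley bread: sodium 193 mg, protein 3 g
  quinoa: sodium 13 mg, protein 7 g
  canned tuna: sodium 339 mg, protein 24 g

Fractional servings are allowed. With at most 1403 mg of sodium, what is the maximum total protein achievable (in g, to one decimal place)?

755.5 g

Protein per mg sodium: quinoa 0.5385, canned tuna 0.0708, sweet potato 0.04412, whole-barley bread 0.01554.
With no serving limits, spend the whole sodium allowance on quinoa: 1403 mg / 13 mg × 7 g = 755.5 g.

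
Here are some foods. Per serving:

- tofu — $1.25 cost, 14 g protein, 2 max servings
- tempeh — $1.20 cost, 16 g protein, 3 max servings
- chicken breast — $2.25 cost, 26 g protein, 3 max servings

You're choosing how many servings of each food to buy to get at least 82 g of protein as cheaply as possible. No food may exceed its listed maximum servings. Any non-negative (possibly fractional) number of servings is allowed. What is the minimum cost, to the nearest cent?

$6.54

Cost per g of protein: tempeh $0.0750, chicken breast $0.0865, tofu $0.0893.
Take 3 servings of tempeh: +48.0 g protein for $3.60 (total $3.60, still need 34.0 g).
Take 1.308 servings of chicken breast: +34.0 g protein for $2.94 (total $6.54, still need 0.0 g).
Filling from the cheapest source first is optimal under one linear minimum: $6.54.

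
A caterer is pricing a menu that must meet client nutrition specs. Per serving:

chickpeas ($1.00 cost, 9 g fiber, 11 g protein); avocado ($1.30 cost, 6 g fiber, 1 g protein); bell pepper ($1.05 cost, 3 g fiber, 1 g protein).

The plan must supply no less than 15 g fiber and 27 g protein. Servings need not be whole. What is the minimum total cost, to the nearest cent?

$2.45

Minimising a linear cost over {fiber ≥ 15, protein ≥ 27, servings ≥ 0} — the optimum is at a vertex, using one or two foods.
chickpeas only: max(15/9, 27/11) = 2.455 servings → $2.45.
avocado only: max(15/6, 27/1) = 27 servings → $35.10.
bell pepper only: max(15/3, 27/1) = 27 servings → $28.35.
chickpeas + avocado: intersection lies outside the first quadrant.
chickpeas + bell pepper with both targets exact would need a negative amount; discard.
avocado + bell pepper with both targets exact would need a negative amount; discard.
Cheapest feasible corner: $2.45.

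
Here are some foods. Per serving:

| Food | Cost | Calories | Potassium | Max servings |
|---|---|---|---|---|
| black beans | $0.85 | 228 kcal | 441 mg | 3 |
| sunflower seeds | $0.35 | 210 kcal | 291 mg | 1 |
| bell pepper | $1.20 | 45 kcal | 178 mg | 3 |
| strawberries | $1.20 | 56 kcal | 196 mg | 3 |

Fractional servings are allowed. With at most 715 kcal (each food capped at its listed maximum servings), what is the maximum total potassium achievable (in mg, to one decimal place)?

Potassium per kcal: bell pepper 3.956, strawberries 3.5, black beans 1.934, sunflower seeds 1.386.
Take 3 servings of bell pepper: uses 135 kcal, +534.0 mg potassium (running total 534.0 mg).
Take 3 servings of strawberries: uses 168 kcal, +588.0 mg potassium (running total 1122.0 mg).
Take 1.807 servings of black beans: uses 412 kcal, +796.9 mg potassium (running total 1918.9 mg).
Greedy by best ratio exhausts the calories allowance optimally: 1918.9 mg.

1918.9 mg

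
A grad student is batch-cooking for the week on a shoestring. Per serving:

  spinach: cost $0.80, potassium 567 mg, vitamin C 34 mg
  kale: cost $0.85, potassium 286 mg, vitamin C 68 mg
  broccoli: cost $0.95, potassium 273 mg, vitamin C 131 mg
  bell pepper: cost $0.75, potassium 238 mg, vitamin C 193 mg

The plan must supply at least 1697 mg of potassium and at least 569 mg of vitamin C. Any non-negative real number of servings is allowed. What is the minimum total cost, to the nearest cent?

$3.48

With two linear requirements the optimum uses one or two foods; enumerate the corners.
spinach only: max(1697/567, 569/34) = 16.74 servings → $13.39.
kale only: max(1697/286, 569/68) = 8.368 servings → $7.11.
broccoli only: max(1697/273, 569/131) = 6.216 servings → $5.91.
bell pepper only: max(1697/238, 569/193) = 7.13 servings → $5.35.
spinach + kale with both targets exact would need a negative amount; discard.
spinach + broccoli with both tight: 1.03 servings and 4.076 servings → $4.70.
spinach + bell pepper with both tight: 1.896 servings and 2.614 servings → $3.48.
kale + broccoli with both tight: 3.543 servings and 2.504 servings → $5.39.
kale + bell pepper with both tight: 4.924 servings and 1.213 servings → $5.10.
broccoli + bell pepper: the both-tight solution has a negative serving — not a feasible corner.
So the least-cost plan costs $3.48.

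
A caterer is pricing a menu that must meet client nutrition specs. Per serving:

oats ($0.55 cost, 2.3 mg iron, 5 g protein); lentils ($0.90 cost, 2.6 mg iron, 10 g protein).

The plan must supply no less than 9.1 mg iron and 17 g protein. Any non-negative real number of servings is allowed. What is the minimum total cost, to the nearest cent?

oats only: max(9.1/2.3, 17/5) = 3.957 servings → $2.18.
lentils only: max(9.1/2.6, 17/10) = 3.5 servings → $3.15.
oats + lentils with both targets exact would need a negative amount; discard.
Cheapest feasible corner: $2.18.

$2.18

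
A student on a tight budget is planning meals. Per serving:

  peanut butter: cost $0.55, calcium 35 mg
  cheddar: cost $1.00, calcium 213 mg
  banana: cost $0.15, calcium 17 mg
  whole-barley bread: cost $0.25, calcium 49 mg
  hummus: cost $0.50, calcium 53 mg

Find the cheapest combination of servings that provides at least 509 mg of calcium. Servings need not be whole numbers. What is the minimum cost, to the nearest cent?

$2.39

Cost per mg of calcium: cheddar $0.0047, whole-barley bread $0.0051, banana $0.0088, hummus $0.0094, peanut butter $0.0157.
With no serving limits, use only cheddar: 509 mg / 213 mg = 2.39 servings × $1.00 = $2.39.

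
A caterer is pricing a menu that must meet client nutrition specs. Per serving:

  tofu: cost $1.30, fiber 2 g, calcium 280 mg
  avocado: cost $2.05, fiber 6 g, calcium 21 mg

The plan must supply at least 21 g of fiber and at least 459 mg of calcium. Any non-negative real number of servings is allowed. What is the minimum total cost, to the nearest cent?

tofu only: max(21/2, 459/280) = 10.5 servings → $13.65.
avocado only: max(21/6, 459/21) = 21.86 servings → $44.81.
tofu + avocado with both tight: 1.412 servings and 3.029 servings → $8.05.
The minimum over all feasible corners is $8.05.

$8.05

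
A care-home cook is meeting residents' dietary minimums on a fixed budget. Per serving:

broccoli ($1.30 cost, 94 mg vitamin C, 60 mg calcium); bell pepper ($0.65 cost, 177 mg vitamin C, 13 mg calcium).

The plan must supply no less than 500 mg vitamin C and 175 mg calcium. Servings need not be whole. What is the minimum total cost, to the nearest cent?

For a min-cost LP with two ≥-constraints, a basic feasible solution has at most two positive variables.
broccoli only: max(500/94, 175/60) = 5.319 servings → $6.91.
bell pepper only: max(500/177, 175/13) = 13.46 servings → $8.75.
broccoli + bell pepper with both tight: 2.604 servings and 1.442 servings → $4.32.
Cheapest feasible corner: $4.32.

$4.32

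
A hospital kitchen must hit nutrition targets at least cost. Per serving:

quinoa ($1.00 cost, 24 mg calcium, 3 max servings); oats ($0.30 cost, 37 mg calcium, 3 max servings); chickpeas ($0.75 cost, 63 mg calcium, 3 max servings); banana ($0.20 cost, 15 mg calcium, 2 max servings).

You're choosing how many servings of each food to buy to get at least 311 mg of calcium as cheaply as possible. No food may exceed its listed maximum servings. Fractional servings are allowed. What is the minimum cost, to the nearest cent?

Cost per mg of calcium: oats $0.0081, chickpeas $0.0119, banana $0.0133, quinoa $0.0417.
Take 3 servings of oats: +111.0 mg calcium for $0.90 (total $0.90, still need 200.0 mg).
Take 3 servings of chickpeas: +189.0 mg calcium for $2.25 (total $3.15, still need 11.0 mg).
Take 0.7333 servings of banana: +11.0 mg calcium for $0.15 (total $3.30, still need 0.0 mg).
Greedy by cheapest-per-mg is optimal for a single linear constraint, so the minimum cost is $3.30.

$3.30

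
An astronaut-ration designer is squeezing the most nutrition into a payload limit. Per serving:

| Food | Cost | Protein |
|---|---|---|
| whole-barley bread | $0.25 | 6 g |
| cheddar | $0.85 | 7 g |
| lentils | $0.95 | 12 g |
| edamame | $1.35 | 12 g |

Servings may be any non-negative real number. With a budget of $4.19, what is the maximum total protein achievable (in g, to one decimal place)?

Protein per dollar: whole-barley bread 24, lentils 12.63, edamame 8.889, cheddar 8.235.
With no serving limits, spend the whole cost allowance on whole-barley bread: $4.19 / $0.25 × 6 g = 100.6 g.

100.6 g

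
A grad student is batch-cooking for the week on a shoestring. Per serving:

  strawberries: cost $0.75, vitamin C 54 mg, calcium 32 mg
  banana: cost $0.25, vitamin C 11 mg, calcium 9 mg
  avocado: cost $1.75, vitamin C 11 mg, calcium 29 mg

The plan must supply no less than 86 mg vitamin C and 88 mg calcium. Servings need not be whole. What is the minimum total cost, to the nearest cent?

This is a tiny linear program; its minimum lies at a vertex of the feasible set. List the vertices and price them.
strawberries only: max(86/54, 88/32) = 2.75 servings → $2.06.
banana only: max(86/11, 88/9) = 9.778 servings → $2.44.
avocado only: max(86/11, 88/29) = 7.818 servings → $13.68.
strawberries + banana: the both-tight solution has a negative serving — not a feasible corner.
strawberries + avocado with both tight: 1.257 servings and 1.647 servings → $3.83.
banana + avocado with both tight: 6.936 servings and 0.8818 servings → $3.28.
Cheapest feasible corner: $2.06.

$2.06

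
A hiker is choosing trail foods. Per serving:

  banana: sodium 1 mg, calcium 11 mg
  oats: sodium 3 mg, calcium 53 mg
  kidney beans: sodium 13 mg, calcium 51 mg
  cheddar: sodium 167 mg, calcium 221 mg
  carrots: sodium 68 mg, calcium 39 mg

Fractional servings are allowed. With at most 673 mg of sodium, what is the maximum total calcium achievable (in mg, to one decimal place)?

11889.7 mg

Calcium per mg sodium: oats 17.67, banana 11, kidney beans 3.923, cheddar 1.323, carrots 0.5735.
With no serving limits, spend the whole sodium allowance on oats: 673 mg / 3 mg × 53 mg = 11889.7 mg.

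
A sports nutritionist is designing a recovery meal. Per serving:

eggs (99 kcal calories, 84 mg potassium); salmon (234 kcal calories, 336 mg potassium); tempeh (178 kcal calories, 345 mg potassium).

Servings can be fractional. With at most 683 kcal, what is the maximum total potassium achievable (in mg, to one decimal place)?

Potassium per kcal: tempeh 1.938, salmon 1.436, eggs 0.8485.
With no serving limits, spend the whole calories allowance on tempeh: 683 kcal / 178 kcal × 345 mg = 1323.8 mg.

1323.8 mg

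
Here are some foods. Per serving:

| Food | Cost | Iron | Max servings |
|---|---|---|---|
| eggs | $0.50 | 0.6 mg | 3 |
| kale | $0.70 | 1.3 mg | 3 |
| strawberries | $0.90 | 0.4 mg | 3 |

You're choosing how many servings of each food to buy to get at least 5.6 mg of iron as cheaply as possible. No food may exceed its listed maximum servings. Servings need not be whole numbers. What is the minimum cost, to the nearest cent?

$3.52

Cost per mg of iron: kale $0.5385, eggs $0.8333, strawberries $2.2500.
Take 3 servings of kale: +3.9 mg iron for $2.10 (total $2.10, still need 1.7 mg).
Take 2.833 servings of eggs: +1.7 mg iron for $1.42 (total $3.52, still need 0.0 mg).
Filling from the cheapest source first is optimal under one linear minimum: $3.52.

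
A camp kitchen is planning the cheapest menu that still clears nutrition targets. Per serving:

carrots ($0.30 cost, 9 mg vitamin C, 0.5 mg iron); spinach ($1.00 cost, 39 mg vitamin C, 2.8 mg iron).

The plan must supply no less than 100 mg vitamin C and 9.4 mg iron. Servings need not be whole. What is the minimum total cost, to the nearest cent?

The cheapest plan sits at a corner of the feasible region — with two constraints it uses at most two foods.
carrots only: max(100/9, 9.4/0.5) = 18.8 servings → $5.64.
spinach only: max(100/39, 9.4/2.8) = 3.357 servings → $3.36.
carrots + spinach: the both-tight solution has a negative serving — not a feasible corner.
Cheapest feasible corner: $3.36.

$3.36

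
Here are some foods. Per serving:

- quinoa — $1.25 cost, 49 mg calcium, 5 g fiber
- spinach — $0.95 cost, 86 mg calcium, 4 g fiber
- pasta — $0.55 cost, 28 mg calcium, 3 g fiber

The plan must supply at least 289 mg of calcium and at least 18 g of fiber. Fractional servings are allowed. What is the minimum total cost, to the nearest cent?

$3.84

For a min-cost LP with two ≥-constraints, a basic feasible solution has at most two positive variables.
quinoa only: max(289/49, 18/5) = 5.898 servings → $7.37.
spinach only: max(289/86, 18/4) = 4.5 servings → $4.28.
pasta only: max(289/28, 18/3) = 10.32 servings → $5.68.
quinoa + spinach with both tight: 1.675 servings and 2.406 servings → $4.38.
quinoa + pasta with both targets exact would need a negative amount; discard.
spinach + pasta with both tight: 2.486 servings and 2.685 servings → $3.84.
The minimum over all feasible corners is $3.84.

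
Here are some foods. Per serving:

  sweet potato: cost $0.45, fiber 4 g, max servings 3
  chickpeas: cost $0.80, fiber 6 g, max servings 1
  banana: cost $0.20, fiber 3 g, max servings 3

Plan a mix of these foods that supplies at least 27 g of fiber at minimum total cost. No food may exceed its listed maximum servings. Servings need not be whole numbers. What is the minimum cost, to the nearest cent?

Cost per g of fiber: banana $0.0667, sweet potato $0.1125, chickpeas $0.1333.
Take 3 servings of banana: +9.0 g fiber for $0.60 (total $0.60, still need 18.0 g).
Take 3 servings of sweet potato: +12.0 g fiber for $1.35 (total $1.95, still need 6.0 g).
Take 1 serving of chickpeas: +6.0 g fiber for $0.80 (total $2.75, still need 0.0 g).
Filling from the cheapest source first is optimal under one linear minimum: $2.75.

$2.75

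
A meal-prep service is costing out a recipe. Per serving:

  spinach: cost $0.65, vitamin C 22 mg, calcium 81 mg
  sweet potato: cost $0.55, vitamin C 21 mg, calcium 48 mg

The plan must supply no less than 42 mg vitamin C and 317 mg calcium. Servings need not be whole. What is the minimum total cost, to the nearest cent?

The cheapest plan sits at a corner of the feasible region — with two constraints it uses at most two foods.
spinach only: max(42/22, 317/81) = 3.914 servings → $2.54.
sweet potato only: max(42/21, 317/48) = 6.604 servings → $3.63.
spinach + sweet potato with both targets exact would need a negative amount; discard.
The minimum over all feasible corners is $2.54.

$2.54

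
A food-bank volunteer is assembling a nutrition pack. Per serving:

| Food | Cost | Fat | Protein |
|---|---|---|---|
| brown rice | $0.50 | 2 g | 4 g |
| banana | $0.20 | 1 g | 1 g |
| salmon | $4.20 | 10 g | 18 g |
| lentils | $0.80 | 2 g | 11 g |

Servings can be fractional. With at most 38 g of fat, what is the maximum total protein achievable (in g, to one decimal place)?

Protein per g fat: lentils 5.5, brown rice 2, salmon 1.8, banana 1.
With no serving limits, spend the whole fat allowance on lentils: 38 g / 2 g × 11 g = 209.0 g.

209.0 g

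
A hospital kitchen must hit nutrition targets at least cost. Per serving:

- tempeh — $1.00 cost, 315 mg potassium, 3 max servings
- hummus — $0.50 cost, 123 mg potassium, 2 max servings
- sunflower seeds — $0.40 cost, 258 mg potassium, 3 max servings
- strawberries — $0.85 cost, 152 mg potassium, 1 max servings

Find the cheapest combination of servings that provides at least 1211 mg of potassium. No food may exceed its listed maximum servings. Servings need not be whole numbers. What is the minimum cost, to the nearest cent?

Cost per mg of potassium: sunflower seeds $0.0016, tempeh $0.0032, hummus $0.0041, strawberries $0.0056.
Take 3 servings of sunflower seeds: +774.0 mg potassium for $1.20 (total $1.20, still need 437.0 mg).
Take 1.387 servings of tempeh: +437.0 mg potassium for $1.39 (total $2.59, still need 0.0 mg).
Greedy by cheapest-per-mg is optimal for a single linear constraint, so the minimum cost is $2.59.

$2.59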